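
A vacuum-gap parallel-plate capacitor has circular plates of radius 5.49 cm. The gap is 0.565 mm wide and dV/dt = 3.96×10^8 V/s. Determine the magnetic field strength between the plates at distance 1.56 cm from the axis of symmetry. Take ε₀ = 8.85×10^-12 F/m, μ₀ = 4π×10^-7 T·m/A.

6.08×10^-8 T

dE/dt = (dV/dt)/d = 7.009×10^11 V/(m·s); I_d = ε₀(πR²)(dE/dt) = (8.85×10^-12)(9.469×10^-3)(7.009×10^11) = 0.05874 A.
For r < R the Ampère–Maxwell law gives B(2πr) = μ₀ I_d (r²/R²), so B = μ₀ I_d r/(2πR²) = (4π×10^-7)(0.05874)(0.0156)/(2π·0.0549²) = 6.08×10^-8 T.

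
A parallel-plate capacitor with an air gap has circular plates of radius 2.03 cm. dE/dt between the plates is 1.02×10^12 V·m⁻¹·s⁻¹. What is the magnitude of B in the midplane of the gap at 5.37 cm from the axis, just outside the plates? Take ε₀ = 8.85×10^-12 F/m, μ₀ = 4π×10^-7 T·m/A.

4.35×10^-8 T

I_d = ε₀ dΦ_E/dt = ε₀ πR² (dE/dt) = (8.85×10^-12)(1.295×10^-3)(1.02×10^12) = 0.01169 A through the full plate area.
For r ≥ R the full I_d is enclosed: B = μ₀ I_d/(2πr) = (4π×10^-7)(0.01169)/(2π·0.0537) = 4.35×10^-8 T.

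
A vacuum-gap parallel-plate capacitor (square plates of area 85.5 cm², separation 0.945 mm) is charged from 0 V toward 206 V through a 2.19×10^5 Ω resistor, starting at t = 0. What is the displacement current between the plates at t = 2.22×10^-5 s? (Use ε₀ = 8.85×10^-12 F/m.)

2.65×10^-4 A

C = ε₀A/d = (8.85×10^-12)(8.55×10^-3)/(9.45×10^-4) = 8.007×10^-11 F, so τ = RC = 1.754×10^-5 s.
The conduction current is I(t) = (V₀/R) e^(−t/τ), and the displacement current between the plates equals it.
t/τ = 1.266; I_d = (206/2.19×10^5) · e^(−1.266) = (9.406×10^-4)(0.2820) = 2.65×10^-4 A.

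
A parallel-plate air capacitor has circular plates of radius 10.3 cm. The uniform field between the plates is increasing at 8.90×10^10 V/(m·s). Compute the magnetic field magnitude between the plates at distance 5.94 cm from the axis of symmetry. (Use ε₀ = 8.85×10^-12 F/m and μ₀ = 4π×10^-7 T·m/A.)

2.94×10^-8 T

I_d = ε₀ dΦ_E/dt = ε₀ πR² (dE/dt) = (8.85×10^-12)(0.03333)(8.90×10^10) = 0.02625 A through the full plate area.
∮B·dl = μ₀ I_d,enc with I_d,enc = I_d r²/R² = 8.730×10^-3 A; so B = μ₀ I_d,enc/(2πr) = 2.94×10^-8 T.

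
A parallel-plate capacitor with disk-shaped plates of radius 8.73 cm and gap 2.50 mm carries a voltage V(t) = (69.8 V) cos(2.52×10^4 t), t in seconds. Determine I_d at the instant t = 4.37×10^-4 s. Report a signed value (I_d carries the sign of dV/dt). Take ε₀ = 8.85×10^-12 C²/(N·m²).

1.49×10^-4 A

dV/dt = (69.8)(2.52×10^4)·−sin(11.0124) = 1.759×10^6 V/s.
I_d = C dV/dt with C = ε₀A/d = (8.85×10^-12)(0.02394)/(2.50×10^-3) = 8.475×10^-11 F, so I_d = (8.475×10^-11)(1.759×10^6) = 1.49×10^-4 A.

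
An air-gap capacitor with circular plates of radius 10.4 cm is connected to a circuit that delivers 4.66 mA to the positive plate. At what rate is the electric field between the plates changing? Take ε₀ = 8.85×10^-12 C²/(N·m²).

1.55×10^10 V/(m·s)

By continuity, I_d in the gap equals the 4.66 mA flowing in the wire.
Since I_d = ε₀ A dE/dt, dE/dt = I_d/(ε₀A) = (4.66×10^-3)/((8.85×10^-12)(0.03398)) = 1.55×10^10 V/(m·s).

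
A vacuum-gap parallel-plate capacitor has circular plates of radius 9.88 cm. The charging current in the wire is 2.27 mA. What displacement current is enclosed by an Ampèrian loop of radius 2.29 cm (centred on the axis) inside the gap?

1.22×10^-4 A

By continuity the displacement current in the gap matches the conduction current: I_d = 2.27×10^-3 A.
Since J_d is uniform, the enclosed fraction is (r/R)² = 0.05372, giving I_d,enc = 1.22×10^-4 A.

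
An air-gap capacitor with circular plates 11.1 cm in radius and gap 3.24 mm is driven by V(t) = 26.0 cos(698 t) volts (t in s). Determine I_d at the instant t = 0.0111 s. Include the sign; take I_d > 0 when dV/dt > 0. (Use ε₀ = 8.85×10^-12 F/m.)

-1.91×10^-6 A

dE/dt = (V₀ω/d)·−sin(ωt) with ωt = 7.7478 rad: (26.0)(698)(-0.9944)/(3.24×10^-3) = -5.570×10^6 V/(m·s).
I_d = ε₀ A dE/dt = (8.85×10^-12)(0.03871)(-5.570×10^6) = -1.91×10^-6 A.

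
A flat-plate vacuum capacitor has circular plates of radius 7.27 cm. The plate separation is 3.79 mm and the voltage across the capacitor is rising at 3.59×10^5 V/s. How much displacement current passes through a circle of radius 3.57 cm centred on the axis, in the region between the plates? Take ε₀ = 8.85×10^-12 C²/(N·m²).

With E = V/d, dE/dt = 9.472×10^7 V/(m·s) and πR² = 0.01660 m², giving I_d = ε₀ πR² dE/dt = 1.392×10^-5 A.
The field is uniform, so I_d,enc = I_d (r/R)² = (1.392×10^-5)(3.57/7.27)² = 3.36×10^-6 A.

3.36×10^-6 A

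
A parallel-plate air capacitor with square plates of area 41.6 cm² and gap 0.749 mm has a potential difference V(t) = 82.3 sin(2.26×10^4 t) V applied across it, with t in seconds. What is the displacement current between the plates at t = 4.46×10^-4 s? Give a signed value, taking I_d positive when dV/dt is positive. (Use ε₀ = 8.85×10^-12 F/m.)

-7.25×10^-5 A

dV/dt = (82.3)(2.26×10^4)·cos(10.0796) = -1.475×10^6 V/s.
I_d = C dV/dt with C = ε₀A/d = (8.85×10^-12)(4.16×10^-3)/(7.49×10^-4) = 4.915×10^-11 F, so I_d = (4.915×10^-11)(-1.475×10^6) = -7.25×10^-5 A.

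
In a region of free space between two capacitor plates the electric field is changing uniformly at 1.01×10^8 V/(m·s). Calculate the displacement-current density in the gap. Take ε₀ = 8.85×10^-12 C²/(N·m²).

J_d = ε₀ ∂E/∂t, so J_d = 8.94×10^-4 A/m².

8.94×10^-4 A/m²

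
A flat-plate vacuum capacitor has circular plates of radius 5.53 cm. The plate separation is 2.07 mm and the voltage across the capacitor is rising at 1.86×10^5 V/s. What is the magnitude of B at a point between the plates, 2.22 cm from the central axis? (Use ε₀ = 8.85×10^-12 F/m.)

I_d = C dV/dt with C = ε₀πR²/d = 4.107×10^-11 F, so I_d = (4.107×10^-11)(1.86×10^5) = 7.639×10^-6 A.
An Ampèrian loop of radius r encloses a fraction (r/R)² of I_d. Then B·2πr = μ₀ I_d (r/R)², giving B = μ₀ I_d r/(2πR²) = 1.11×10^-11 T.

1.11×10^-11 T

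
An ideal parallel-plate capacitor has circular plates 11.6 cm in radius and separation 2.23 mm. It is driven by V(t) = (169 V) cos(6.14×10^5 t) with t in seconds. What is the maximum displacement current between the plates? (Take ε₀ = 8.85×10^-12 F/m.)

0.0174 A

(dE/dt)_max = V₀ω/d = 4.653×10^10 V/(m·s); ω = 6.14×10^5 rad/s.
I_d,max = ε₀ A (dE/dt)_max = (8.85×10^-12)(0.04227)(4.653×10^10) = 0.0174 A.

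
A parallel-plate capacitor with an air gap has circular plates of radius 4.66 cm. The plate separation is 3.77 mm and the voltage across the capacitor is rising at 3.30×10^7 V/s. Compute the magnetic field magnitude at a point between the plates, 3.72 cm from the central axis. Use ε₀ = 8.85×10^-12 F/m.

1.81×10^-9 T

dE/dt = (dV/dt)/d = 8.753×10^9 V/(m·s); I_d = ε₀(πR²)(dE/dt) = (8.85×10^-12)(6.822×10^-3)(8.753×10^9) = 5.285×10^-4 A.
∮B·dl = μ₀ I_d,enc with I_d,enc = I_d r²/R² = 3.368×10^-4 A; so B = μ₀ I_d,enc/(2πr) = 1.81×10^-9 T.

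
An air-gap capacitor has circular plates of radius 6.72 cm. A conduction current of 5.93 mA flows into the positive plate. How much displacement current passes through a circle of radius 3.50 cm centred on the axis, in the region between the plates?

By continuity the displacement current in the gap matches the conduction current: I_d = 5.93×10^-3 A.
Since J_d is uniform, the enclosed fraction is (r/R)² = 0.2713, giving I_d,enc = 1.61×10^-3 A.

1.61×10^-3 A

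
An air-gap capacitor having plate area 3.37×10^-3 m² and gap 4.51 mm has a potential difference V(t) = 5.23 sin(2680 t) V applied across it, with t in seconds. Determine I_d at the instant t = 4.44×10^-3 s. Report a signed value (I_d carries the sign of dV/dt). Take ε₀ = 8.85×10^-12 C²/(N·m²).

dE/dt = (V₀ω/d)·cos(ωt) with ωt = 11.8992 rad: (5.23)(2680)(0.7856)/(4.51×10^-3) = 2.442×10^6 V/(m·s).
I_d = ε₀ A dE/dt = (8.85×10^-12)(3.37×10^-3)(2.442×10^6) = 7.28×10^-8 A.

7.28×10^-8 A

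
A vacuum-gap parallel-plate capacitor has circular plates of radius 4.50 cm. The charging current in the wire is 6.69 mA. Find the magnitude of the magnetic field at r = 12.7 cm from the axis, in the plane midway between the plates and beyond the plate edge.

Between the plates the displacement current equals the wire current: I_d = 6.69 mA = 6.69×10^-3 A.
With r > R the enclosed displacement current is the full I_d; B = μ₀ I_d / (2πr) = 1.05×10^-8 T.

1.05×10^-8 T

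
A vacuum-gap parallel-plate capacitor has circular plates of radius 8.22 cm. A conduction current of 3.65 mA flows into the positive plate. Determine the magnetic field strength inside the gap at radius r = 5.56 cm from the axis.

6.01×10^-9 T

No conduction current crosses the gap, so I_d there equals the 3.65×10^-3 A in the leads.
An Ampèrian loop of radius r encloses a fraction (r/R)² of I_d. Then B·2πr = μ₀ I_d (r/R)², giving B = μ₀ I_d r/(2πR²) = 6.01×10^-9 T.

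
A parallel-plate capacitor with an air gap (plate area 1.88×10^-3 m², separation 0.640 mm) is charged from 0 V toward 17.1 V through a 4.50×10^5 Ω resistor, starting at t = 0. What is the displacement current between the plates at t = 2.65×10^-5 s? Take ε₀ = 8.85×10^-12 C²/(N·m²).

3.94×10^-6 A

With C = ε₀A/d = (8.85×10^-12)(1.88×10^-3)/(6.40×10^-4) = 2.600×10^-11 F, the time constant is τ = RC = 1.170×10^-5 s, so t/τ = 2.265 and e^(−t/τ) = 0.1038.
I_d = I_cond = (V₀/R) e^(−t/τ) = (3.800×10^-5)(0.1038) = 3.94×10^-6 A.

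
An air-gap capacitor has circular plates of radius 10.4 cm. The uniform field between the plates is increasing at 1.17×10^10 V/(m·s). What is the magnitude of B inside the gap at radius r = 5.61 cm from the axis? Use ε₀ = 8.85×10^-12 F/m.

3.65×10^-9 T

Through the whole plate area (πR² = 0.03398 m²), I_d = ε₀ πR² dE/dt = 3.518×10^-3 A.
∮B·dl = μ₀ I_d,enc with I_d,enc = I_d r²/R² = 1.024×10^-3 A; so B = μ₀ I_d,enc/(2πr) = 3.65×10^-9 T.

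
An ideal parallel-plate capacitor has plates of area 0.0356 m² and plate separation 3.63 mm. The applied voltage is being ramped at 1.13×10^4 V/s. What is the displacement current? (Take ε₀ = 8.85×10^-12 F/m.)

9.81×10^-7 A

The displacement current equals the charging current C dV/dt. With C = ε₀A/d = (8.85×10^-12)(0.0356)/(3.63×10^-3) = 8.679×10^-11 F, I_d = (8.679×10^-11)(1.13×10^4) = 9.81×10^-7 A.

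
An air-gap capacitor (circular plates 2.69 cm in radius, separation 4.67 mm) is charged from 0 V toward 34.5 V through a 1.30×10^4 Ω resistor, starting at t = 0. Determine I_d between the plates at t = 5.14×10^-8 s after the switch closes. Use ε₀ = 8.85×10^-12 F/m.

1.06×10^-3 A

C = ε₀A/d = (8.85×10^-12)(2.273×10^-3)/(4.67×10^-3) = 4.308×10^-12 F and τ = RC = 5.600×10^-8 s. I_d in the gap equals the RC charging current.
I_d(t) = (V₀/R) e^(−t/τ) = 2.654×10^-3 · e^(−0.9179) = 1.06×10^-3 A.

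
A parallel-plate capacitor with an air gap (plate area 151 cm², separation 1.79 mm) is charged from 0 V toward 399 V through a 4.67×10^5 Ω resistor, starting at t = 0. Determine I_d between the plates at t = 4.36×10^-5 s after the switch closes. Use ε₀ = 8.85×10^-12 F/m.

2.45×10^-4 A

With C = ε₀A/d = (8.85×10^-12)(0.0151)/(1.79×10^-3) = 7.466×10^-11 F, the time constant is τ = RC = 3.487×10^-5 s, so t/τ = 1.250 and e^(−t/τ) = 0.2865.
I_d = I_cond = (V₀/R) e^(−t/τ) = (8.544×10^-4)(0.2865) = 2.45×10^-4 A.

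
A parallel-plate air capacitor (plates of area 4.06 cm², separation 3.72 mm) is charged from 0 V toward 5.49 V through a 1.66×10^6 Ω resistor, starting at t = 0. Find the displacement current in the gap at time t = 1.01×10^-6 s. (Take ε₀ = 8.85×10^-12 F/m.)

With C = ε₀A/d = (8.85×10^-12)(4.06×10^-4)/(3.72×10^-3) = 9.659×10^-13 F, the time constant is τ = RC = 1.603×10^-6 s, so t/τ = 0.6301 and e^(−t/τ) = 0.5325.
I_d = I_cond = (V₀/R) e^(−t/τ) = (3.307×10^-6)(0.5325) = 1.76×10^-6 A.

1.76×10^-6 A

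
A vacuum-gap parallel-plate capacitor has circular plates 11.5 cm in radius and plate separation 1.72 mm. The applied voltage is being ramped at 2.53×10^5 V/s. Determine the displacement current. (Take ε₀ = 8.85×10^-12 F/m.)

C = ε₀A/d = (8.85×10^-12)(0.04155)/(1.72×10^-3) = 2.138×10^-10 F.
I_d = C dV/dt = (2.138×10^-10)(2.53×10^5) = 5.41×10^-5 A.

5.41×10^-5 A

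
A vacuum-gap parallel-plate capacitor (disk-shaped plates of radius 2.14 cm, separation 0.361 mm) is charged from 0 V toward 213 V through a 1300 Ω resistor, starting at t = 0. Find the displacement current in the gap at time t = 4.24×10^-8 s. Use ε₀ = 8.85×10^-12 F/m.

0.0650 A

C = ε₀A/d = (8.85×10^-12)(1.439×10^-3)/(3.61×10^-4) = 3.528×10^-11 F, so τ = RC = 4.586×10^-8 s.
The conduction current is I(t) = (V₀/R) e^(−t/τ), and the displacement current between the plates equals it.
t/τ = 0.9246; I_d = (213/1300) · e^(−0.9246) = (0.1638)(0.3967) = 0.0650 A.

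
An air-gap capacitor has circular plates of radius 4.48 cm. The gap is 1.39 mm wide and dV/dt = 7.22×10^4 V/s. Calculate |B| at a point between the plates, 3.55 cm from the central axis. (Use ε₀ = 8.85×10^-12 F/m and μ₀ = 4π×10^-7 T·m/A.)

1.03×10^-11 T

I_d = C dV/dt with C = ε₀πR²/d = 4.014×10^-11 F, so I_d = (4.014×10^-11)(7.22×10^4) = 2.898×10^-6 A.
An Ampèrian loop of radius r encloses a fraction (r/R)² of I_d. Then B·2πr = μ₀ I_d (r/R)², giving B = μ₀ I_d r/(2πR²) = 1.03×10^-11 T.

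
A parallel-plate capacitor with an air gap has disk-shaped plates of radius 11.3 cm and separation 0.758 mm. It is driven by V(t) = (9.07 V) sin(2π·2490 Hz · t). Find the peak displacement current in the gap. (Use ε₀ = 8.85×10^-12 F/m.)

6.65×10^-5 A

The displacement current equals the conduction current C dV/dt, which peaks at C V₀ ω.
With C = ε₀A/d = (8.85×10^-12)(0.04011)/(7.58×10^-4) = 4.683×10^-10 F and ω = 2πf = 1.565×10^4 rad/s, I_d,max = (4.683×10^-10)(9.07)(1.565×10^4) = 6.65×10^-5 A.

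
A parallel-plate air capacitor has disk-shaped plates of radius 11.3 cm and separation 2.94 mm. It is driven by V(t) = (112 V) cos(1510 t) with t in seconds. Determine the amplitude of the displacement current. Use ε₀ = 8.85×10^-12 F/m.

2.04×10^-5 A

(dE/dt)_max = V₀ω/d = 5.752×10^7 V/(m·s); ω = 1510 rad/s.
I_d,max = ε₀ A (dE/dt)_max = (8.85×10^-12)(0.04011)(5.752×10^7) = 2.04×10^-5 A.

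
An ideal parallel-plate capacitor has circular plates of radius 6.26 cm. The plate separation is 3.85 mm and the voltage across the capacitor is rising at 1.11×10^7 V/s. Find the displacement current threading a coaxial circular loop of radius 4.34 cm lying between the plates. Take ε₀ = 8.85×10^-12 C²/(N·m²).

1.51×10^-4 A

dE/dt = (dV/dt)/d = 2.883×10^9 V/(m·s); I_d = ε₀(πR²)(dE/dt) = (8.85×10^-12)(0.01231)(2.883×10^9) = 3.141×10^-4 A.
Since J_d is uniform, the enclosed fraction is (r/R)² = 0.4807, giving I_d,enc = 1.51×10^-4 A.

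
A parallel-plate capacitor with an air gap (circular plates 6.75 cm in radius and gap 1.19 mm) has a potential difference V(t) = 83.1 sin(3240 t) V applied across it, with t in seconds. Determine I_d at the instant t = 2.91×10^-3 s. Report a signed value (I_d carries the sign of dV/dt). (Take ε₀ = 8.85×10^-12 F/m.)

dE/dt = (V₀ω/d)·cos(ωt) with ωt = 9.4284 rad: (83.1)(3240)(-1.000)/(1.19×10^-3) = -2.263×10^8 V/(m·s).
I_d = ε₀ A dE/dt = (8.85×10^-12)(0.01431)(-2.263×10^8) = -2.87×10^-5 A.

-2.87×10^-5 A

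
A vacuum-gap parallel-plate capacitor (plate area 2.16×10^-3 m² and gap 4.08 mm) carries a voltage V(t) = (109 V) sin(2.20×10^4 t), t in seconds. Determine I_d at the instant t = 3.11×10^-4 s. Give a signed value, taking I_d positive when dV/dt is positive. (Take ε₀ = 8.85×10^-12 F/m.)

C = ε₀A/d = (8.85×10^-12)(2.16×10^-3)/(4.08×10^-3) = 4.685×10^-12 F. dV/dt = V₀ω·cos(ωt); at ωt = 6.842 rad this factor is 0.8479.
I_d = C dV/dt = (4.685×10^-12)(109)(2.20×10^4)(0.8479) = 9.53×10^-6 A.

9.53×10^-6 A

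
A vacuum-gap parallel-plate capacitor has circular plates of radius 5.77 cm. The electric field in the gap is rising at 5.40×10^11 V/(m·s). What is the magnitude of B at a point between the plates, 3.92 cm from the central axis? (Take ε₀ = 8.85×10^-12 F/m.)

1.18×10^-7 T

I_d = ε₀ dΦ_E/dt = ε₀ πR² (dE/dt) = (8.85×10^-12)(0.01046)(5.40×10^11) = 0.04999 A through the full plate area.
For r < R the Ampère–Maxwell law gives B(2πr) = μ₀ I_d (r²/R²), so B = μ₀ I_d r/(2πR²) = (4π×10^-7)(0.04999)(0.0392)/(2π·0.0577²) = 1.18×10^-7 T.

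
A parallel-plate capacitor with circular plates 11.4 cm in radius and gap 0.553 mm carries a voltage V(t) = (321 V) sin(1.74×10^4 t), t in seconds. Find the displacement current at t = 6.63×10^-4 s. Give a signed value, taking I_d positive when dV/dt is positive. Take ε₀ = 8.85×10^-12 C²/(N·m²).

C = ε₀A/d = (8.85×10^-12)(0.04083)/(5.53×10^-4) = 6.534×10^-10 F. dV/dt = V₀ω·cos(ωt); at ωt = 11.5362 rad this factor is 0.5147.
I_d = C dV/dt = (6.534×10^-10)(321)(1.74×10^4)(0.5147) = 1.88×10^-3 A.

1.88×10^-3 A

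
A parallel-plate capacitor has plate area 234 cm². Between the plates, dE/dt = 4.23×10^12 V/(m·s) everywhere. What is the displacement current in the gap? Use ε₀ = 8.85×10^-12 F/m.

I_d = ε₀ A (dE/dt) = (8.85×10^-12)(0.0234 m²)(4.23×10^12) = 0.876 A.

0.876 A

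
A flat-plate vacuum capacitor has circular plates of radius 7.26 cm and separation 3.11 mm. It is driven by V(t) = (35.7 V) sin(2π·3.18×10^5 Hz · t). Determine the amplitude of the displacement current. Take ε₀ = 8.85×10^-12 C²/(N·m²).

3.36×10^-3 A

(dE/dt)_max = V₀ω/d = 2.294×10^10 V/(m·s); ω = 2πf = 1.998×10^6 rad/s.
I_d,max = ε₀ A (dE/dt)_max = (8.85×10^-12)(0.01656)(2.294×10^10) = 3.36×10^-3 A.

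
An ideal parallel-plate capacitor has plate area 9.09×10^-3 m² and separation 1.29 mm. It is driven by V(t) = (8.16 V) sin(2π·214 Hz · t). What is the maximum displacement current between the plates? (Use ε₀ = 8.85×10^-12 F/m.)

(dE/dt)_max = V₀ω/d = 8.508×10^6 V/(m·s); ω = 2πf = 1345 rad/s.
I_d,max = ε₀ A (dE/dt)_max = (8.85×10^-12)(9.09×10^-3)(8.508×10^6) = 6.84×10^-7 A.

6.84×10^-7 A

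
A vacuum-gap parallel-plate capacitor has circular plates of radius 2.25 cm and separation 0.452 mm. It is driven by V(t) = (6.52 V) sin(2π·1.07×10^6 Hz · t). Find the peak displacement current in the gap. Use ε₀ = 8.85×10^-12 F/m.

1.36×10^-3 A

C = ε₀A/d = (8.85×10^-12)(1.590×10^-3)/(4.52×10^-4) = 3.113×10^-11 F; ω = 2πf = 6.723×10^6 rad/s.
I_d = C dV/dt, so |I_d|_max = C V₀ ω = (3.113×10^-11)(6.52)(6.723×10^6) = 1.36×10^-3 A.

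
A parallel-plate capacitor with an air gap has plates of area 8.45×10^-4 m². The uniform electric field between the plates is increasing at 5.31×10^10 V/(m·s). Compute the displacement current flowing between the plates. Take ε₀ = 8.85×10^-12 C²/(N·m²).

The displacement current is ε₀ times dΦ_E/dt = ε₀ A dE/dt = (8.85×10^-12)(8.45×10^-4)(5.31×10^10) = 3.97×10^-4 A.

3.97×10^-4 A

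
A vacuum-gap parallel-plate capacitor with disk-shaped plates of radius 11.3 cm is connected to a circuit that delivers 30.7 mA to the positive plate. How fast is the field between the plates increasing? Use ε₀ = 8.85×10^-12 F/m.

By continuity, I_d in the gap equals the 30.7 mA flowing in the wire.
Inverting I_d = ε₀ A dE/dt gives dE/dt = 0.0307 / (8.85×10^-12 · 0.04011) = 8.65×10^10 V/(m·s).

8.65×10^10 V/(m·s)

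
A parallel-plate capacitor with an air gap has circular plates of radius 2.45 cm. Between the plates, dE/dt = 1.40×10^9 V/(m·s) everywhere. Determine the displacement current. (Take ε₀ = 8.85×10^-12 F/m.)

The displacement current is ε₀ times dΦ_E/dt = ε₀ A dE/dt = (8.85×10^-12)(1.886×10^-3)(1.40×10^9) = 2.34×10^-5 A.

2.34×10^-5 A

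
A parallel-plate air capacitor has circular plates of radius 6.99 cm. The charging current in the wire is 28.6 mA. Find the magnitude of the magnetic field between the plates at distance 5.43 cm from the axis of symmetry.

By continuity the displacement current in the gap matches the conduction current: I_d = 0.0286 A.
An Ampèrian loop of radius r encloses a fraction (r/R)² of I_d. Then B·2πr = μ₀ I_d (r/R)², giving B = μ₀ I_d r/(2πR²) = 6.36×10^-8 T.

6.36×10^-8 T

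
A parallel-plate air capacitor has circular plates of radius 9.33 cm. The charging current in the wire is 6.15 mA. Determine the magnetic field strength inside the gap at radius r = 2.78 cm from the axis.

3.93×10^-9 T

By continuity the displacement current in the gap matches the conduction current: I_d = 6.15×10^-3 A.
An Ampèrian loop of radius r encloses a fraction (r/R)² of I_d. Then B·2πr = μ₀ I_d (r/R)², giving B = μ₀ I_d r/(2πR²) = 3.93×10^-9 T.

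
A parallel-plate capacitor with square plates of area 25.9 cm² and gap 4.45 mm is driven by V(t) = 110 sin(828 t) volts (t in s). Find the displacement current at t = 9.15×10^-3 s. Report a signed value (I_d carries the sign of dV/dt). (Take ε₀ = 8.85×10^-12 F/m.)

C = ε₀A/d = (8.85×10^-12)(2.59×10^-3)/(4.45×10^-3) = 5.151×10^-12 F. dV/dt = V₀ω·cos(ωt); at ωt = 7.5762 rad this factor is 0.2742.
I_d = C dV/dt = (5.151×10^-12)(110)(828)(0.2742) = 1.29×10^-7 A.

1.29×10^-7 A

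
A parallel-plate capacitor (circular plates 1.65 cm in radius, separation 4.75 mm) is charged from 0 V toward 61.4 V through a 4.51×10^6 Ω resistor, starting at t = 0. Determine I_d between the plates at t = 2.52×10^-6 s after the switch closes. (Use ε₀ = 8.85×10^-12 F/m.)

With C = ε₀A/d = (8.85×10^-12)(8.553×10^-4)/(4.75×10^-3) = 1.594×10^-12 F, the time constant is τ = RC = 7.189×10^-6 s, so t/τ = 0.3505 and e^(−t/τ) = 0.7043.
I_d = I_cond = (V₀/R) e^(−t/τ) = (1.361×10^-5)(0.7043) = 9.59×10^-6 A.

9.59×10^-6 A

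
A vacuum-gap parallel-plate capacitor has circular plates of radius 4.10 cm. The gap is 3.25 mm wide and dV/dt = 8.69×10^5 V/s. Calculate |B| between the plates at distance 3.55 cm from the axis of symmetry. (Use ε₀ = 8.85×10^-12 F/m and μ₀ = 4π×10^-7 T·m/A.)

5.28×10^-11 T

I_d = C dV/dt with C = ε₀πR²/d = 1.438×10^-11 F, so I_d = (1.438×10^-11)(8.69×10^5) = 1.250×10^-5 A.
For r < R the Ampère–Maxwell law gives B(2πr) = μ₀ I_d (r²/R²), so B = μ₀ I_d r/(2πR²) = (4π×10^-7)(1.250×10^-5)(0.0355)/(2π·0.0410²) = 5.28×10^-11 T.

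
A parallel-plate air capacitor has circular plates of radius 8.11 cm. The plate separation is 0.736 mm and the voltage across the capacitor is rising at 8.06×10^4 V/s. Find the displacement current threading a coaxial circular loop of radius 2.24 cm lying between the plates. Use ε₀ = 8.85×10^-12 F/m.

dE/dt = (dV/dt)/d = 1.095×10^8 V/(m·s); I_d = ε₀(πR²)(dE/dt) = (8.85×10^-12)(0.02066)(1.095×10^8) = 2.002×10^-5 A.
Through an area πr² the displacement current is I_d·(πr²/πR²) = I_d (r/R)² = 1.53×10^-6 A.

1.53×10^-6 A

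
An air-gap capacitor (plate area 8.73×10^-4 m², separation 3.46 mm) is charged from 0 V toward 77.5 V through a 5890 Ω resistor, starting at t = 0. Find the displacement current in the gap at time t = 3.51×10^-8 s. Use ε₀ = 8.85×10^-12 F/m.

9.12×10^-4 A

C = ε₀A/d = (8.85×10^-12)(8.73×10^-4)/(3.46×10^-3) = 2.233×10^-12 F and τ = RC = 1.315×10^-8 s. I_d in the gap equals the RC charging current.
I_d(t) = (V₀/R) e^(−t/τ) = 0.01316 · e^(−2.669) = 9.12×10^-4 A.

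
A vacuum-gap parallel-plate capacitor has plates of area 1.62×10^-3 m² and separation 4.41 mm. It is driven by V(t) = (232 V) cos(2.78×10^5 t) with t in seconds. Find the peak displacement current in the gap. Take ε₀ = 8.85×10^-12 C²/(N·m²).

2.10×10^-4 A

(dE/dt)_max = V₀ω/d = 1.462×10^10 V/(m·s); ω = 2.78×10^5 rad/s.
I_d,max = ε₀ A (dE/dt)_max = (8.85×10^-12)(1.62×10^-3)(1.462×10^10) = 2.10×10^-4 A.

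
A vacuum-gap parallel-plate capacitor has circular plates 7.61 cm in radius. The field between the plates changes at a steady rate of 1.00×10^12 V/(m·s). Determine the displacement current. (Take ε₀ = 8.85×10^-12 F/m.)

0.161 A

With a uniform field, Φ_E = EA, so I_d = ε₀ A dE/dt = 0.161 A.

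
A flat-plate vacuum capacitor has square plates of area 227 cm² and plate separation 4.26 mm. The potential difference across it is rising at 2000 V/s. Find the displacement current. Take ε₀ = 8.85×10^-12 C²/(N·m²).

9.43×10^-8 A

The field between the plates is E = V/d, so dE/dt = (2000)/(4.26×10^-3 m) = 4.695×10^5 V/(m·s).
I_d = ε₀ A (dE/dt) = (8.85×10^-12)(0.0227)(4.695×10^5) = 9.43×10^-8 A.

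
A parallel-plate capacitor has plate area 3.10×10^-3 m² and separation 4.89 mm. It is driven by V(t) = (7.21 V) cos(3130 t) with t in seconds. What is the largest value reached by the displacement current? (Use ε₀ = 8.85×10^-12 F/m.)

The displacement current equals the conduction current C dV/dt, which peaks at C V₀ ω.
With C = ε₀A/d = (8.85×10^-12)(3.10×10^-3)/(4.89×10^-3) = 5.610×10^-12 F and ω = 3130 rad/s, I_d,max = (5.610×10^-12)(7.21)(3130) = 1.27×10^-7 A.

1.27×10^-7 A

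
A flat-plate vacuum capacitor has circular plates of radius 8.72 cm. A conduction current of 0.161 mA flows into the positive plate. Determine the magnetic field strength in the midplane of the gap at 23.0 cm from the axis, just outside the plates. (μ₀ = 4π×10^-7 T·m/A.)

By continuity the displacement current in the gap matches the conduction current: I_d = 1.61×10^-4 A.
For r ≥ R the full I_d is enclosed: B = μ₀ I_d/(2πr) = (4π×10^-7)(1.61×10^-4)/(2π·0.230) = 1.40×10^-10 T.

1.40×10^-10 T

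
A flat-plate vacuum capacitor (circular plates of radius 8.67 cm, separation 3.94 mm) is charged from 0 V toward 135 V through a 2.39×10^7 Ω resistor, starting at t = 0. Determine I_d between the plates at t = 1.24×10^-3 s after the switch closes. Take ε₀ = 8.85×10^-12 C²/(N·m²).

2.12×10^-6 A

C = ε₀A/d = (8.85×10^-12)(0.02362)/(3.94×10^-3) = 5.306×10^-11 F and τ = RC = 1.268×10^-3 s. I_d in the gap equals the RC charging current.
I_d(t) = (V₀/R) e^(−t/τ) = 5.649×10^-6 · e^(−0.9779) = 2.12×10^-6 A.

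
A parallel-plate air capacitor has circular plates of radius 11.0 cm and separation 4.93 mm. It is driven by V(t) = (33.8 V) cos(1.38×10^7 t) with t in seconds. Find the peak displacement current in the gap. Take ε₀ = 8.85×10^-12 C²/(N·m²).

0.0318 A

The displacement current equals the conduction current C dV/dt, which peaks at C V₀ ω.
With C = ε₀A/d = (8.85×10^-12)(0.03801)/(4.93×10^-3) = 6.823×10^-11 F and ω = 1.38×10^7 rad/s, I_d,max = (6.823×10^-11)(33.8)(1.38×10^7) = 0.0318 A.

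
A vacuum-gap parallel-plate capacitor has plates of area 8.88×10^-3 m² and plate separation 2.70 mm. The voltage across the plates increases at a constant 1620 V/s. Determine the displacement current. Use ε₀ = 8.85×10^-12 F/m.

The field between the plates is E = V/d, so dE/dt = (1620)/(2.70×10^-3 m) = 6.000×10^5 V/(m·s).
I_d = ε₀ A (dE/dt) = (8.85×10^-12)(8.88×10^-3)(6.000×10^5) = 4.72×10^-8 A.

4.72×10^-8 A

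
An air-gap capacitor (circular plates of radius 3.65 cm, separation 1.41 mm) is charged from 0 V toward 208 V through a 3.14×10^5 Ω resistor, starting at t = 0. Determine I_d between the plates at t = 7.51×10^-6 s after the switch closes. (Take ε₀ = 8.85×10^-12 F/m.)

2.67×10^-4 A

With C = ε₀A/d = (8.85×10^-12)(4.185×10^-3)/(1.41×10^-3) = 2.627×10^-11 F, the time constant is τ = RC = 8.249×10^-6 s, so t/τ = 0.9104 and e^(−t/τ) = 0.4024.
I_d = I_cond = (V₀/R) e^(−t/τ) = (6.624×10^-4)(0.4024) = 2.67×10^-4 A.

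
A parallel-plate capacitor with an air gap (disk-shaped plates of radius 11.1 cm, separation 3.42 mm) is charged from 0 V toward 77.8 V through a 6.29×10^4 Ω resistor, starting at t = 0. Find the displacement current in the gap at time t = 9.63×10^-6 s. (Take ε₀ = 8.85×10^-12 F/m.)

2.68×10^-4 A

C = ε₀A/d = (8.85×10^-12)(0.03871)/(3.42×10^-3) = 1.002×10^-10 F and τ = RC = 6.303×10^-6 s. I_d in the gap equals the RC charging current.
I_d(t) = (V₀/R) e^(−t/τ) = 1.237×10^-3 · e^(−1.528) = 2.68×10^-4 A.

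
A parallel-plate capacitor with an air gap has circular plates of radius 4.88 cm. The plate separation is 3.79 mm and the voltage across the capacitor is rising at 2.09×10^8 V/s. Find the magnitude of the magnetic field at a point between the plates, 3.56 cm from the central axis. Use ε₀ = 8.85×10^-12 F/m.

1.09×10^-8 T

dE/dt = (dV/dt)/d = 5.515×10^10 V/(m·s); I_d = ε₀(πR²)(dE/dt) = (8.85×10^-12)(7.482×10^-3)(5.515×10^10) = 3.652×10^-3 A.
An Ampèrian loop of radius r encloses a fraction (r/R)² of I_d. Then B·2πr = μ₀ I_d (r/R)², giving B = μ₀ I_d r/(2πR²) = 1.09×10^-8 T.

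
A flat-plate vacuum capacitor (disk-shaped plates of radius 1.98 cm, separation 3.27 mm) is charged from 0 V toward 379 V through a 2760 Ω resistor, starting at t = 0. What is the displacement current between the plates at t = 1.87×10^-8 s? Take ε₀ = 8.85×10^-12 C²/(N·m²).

0.0180 A

C = ε₀A/d = (8.85×10^-12)(1.232×10^-3)/(3.27×10^-3) = 3.334×10^-12 F, so τ = RC = 9.202×10^-9 s.
The conduction current is I(t) = (V₀/R) e^(−t/τ), and the displacement current between the plates equals it.
t/τ = 2.032; I_d = (379/2760) · e^(−2.032) = (0.1373)(0.1311) = 0.0180 A.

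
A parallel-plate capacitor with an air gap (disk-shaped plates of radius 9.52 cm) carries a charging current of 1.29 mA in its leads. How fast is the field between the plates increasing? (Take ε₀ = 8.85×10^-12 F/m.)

5.12×10^9 V/(m·s)

Charge continuity gives I_d = I = 1.29×10^-3 A between the plates.
Inverting I_d = ε₀ A dE/dt gives dE/dt = 1.29×10^-3 / (8.85×10^-12 · 0.02847) = 5.12×10^9 V/(m·s).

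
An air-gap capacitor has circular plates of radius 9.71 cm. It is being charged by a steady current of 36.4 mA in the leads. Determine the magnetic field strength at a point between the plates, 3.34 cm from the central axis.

No conduction current crosses the gap, so I_d there equals the 0.0364 A in the leads.
For r < R the Ampère–Maxwell law gives B(2πr) = μ₀ I_d (r²/R²), so B = μ₀ I_d r/(2πR²) = (4π×10^-7)(0.0364)(0.0334)/(2π·0.0971²) = 2.58×10^-8 T.

2.58×10^-8 T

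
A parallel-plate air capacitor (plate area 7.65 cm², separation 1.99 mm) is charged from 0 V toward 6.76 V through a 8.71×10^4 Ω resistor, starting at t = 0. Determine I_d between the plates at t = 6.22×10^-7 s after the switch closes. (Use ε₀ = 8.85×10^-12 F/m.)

9.51×10^-6 A

With C = ε₀A/d = (8.85×10^-12)(7.65×10^-4)/(1.99×10^-3) = 3.402×10^-12 F, the time constant is τ = RC = 2.963×10^-7 s, so t/τ = 2.099 and e^(−t/τ) = 0.1226.
I_d = I_cond = (V₀/R) e^(−t/τ) = (7.761×10^-5)(0.1226) = 9.51×10^-6 A.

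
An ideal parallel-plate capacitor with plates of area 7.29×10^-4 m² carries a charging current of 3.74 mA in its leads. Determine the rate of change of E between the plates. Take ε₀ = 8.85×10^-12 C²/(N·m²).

5.80×10^11 V/(m·s)

Charge continuity gives I_d = I = 3.74×10^-3 A between the plates.
Then dE/dt = I_d/(ε₀A) = 5.80×10^11 V/(m·s).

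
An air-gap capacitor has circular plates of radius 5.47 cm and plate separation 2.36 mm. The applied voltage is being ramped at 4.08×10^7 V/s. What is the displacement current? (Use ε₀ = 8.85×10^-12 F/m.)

The field between the plates is E = V/d, so dE/dt = (4.08×10^7)/(2.36×10^-3 m) = 1.729×10^10 V/(m·s).
I_d = ε₀ A (dE/dt) = (8.85×10^-12)(9.400×10^-3)(1.729×10^10) = 1.44×10^-3 A.

1.44×10^-3 A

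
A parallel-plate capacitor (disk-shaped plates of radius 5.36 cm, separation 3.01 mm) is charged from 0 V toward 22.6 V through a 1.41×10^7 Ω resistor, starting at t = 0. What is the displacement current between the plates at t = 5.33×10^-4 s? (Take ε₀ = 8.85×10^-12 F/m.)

With C = ε₀A/d = (8.85×10^-12)(9.026×10^-3)/(3.01×10^-3) = 2.654×10^-11 F, the time constant is τ = RC = 3.742×10^-4 s, so t/τ = 1.424 and e^(−t/τ) = 0.2407.
I_d = I_cond = (V₀/R) e^(−t/τ) = (1.603×10^-6)(0.2407) = 3.86×10^-7 A.

3.86×10^-7 A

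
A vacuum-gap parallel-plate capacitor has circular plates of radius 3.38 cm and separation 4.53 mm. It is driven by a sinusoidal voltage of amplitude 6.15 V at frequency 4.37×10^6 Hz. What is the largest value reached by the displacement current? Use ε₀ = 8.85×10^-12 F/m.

C = ε₀A/d = (8.85×10^-12)(3.589×10^-3)/(4.53×10^-3) = 7.012×10^-12 F; ω = 2πf = 2.746×10^7 rad/s.
I_d = C dV/dt, so |I_d|_max = C V₀ ω = (7.012×10^-12)(6.15)(2.746×10^7) = 1.18×10^-3 A.

1.18×10^-3 A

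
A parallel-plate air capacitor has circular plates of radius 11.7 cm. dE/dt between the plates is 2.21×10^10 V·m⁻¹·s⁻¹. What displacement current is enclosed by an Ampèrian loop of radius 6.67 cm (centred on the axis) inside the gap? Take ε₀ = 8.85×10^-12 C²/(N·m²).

Through the whole plate area (πR² = 0.04301 m²), I_d = ε₀ πR² dE/dt = 8.412×10^-3 A.
Through an area πr² the displacement current is I_d·(πr²/πR²) = I_d (r/R)² = 2.73×10^-3 A.

2.73×10^-3 A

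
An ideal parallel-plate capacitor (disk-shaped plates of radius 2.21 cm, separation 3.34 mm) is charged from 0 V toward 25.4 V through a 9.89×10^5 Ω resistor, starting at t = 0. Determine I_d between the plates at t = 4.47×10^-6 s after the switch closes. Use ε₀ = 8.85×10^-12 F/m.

C = ε₀A/d = (8.85×10^-12)(1.534×10^-3)/(3.34×10^-3) = 4.065×10^-12 F and τ = RC = 4.020×10^-6 s. I_d in the gap equals the RC charging current.
I_d(t) = (V₀/R) e^(−t/τ) = 2.568×10^-5 · e^(−1.112) = 8.45×10^-6 A.

8.45×10^-6 A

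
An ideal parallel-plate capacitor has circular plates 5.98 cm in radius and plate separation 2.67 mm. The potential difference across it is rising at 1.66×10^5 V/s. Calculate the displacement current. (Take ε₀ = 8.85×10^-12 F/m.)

The field between the plates is E = V/d, so dE/dt = (1.66×10^5)/(2.67×10^-3 m) = 6.217×10^7 V/(m·s).
I_d = ε₀ A (dE/dt) = (8.85×10^-12)(0.01123)(6.217×10^7) = 6.18×10^-6 A.

6.18×10^-6 A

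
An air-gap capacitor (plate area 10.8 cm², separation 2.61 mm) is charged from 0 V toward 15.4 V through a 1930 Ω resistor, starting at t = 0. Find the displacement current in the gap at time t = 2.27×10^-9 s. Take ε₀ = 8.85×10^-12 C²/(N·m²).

C = ε₀A/d = (8.85×10^-12)(1.08×10^-3)/(2.61×10^-3) = 3.662×10^-12 F and τ = RC = 7.068×10^-9 s. I_d in the gap equals the RC charging current.
I_d(t) = (V₀/R) e^(−t/τ) = 7.979×10^-3 · e^(−0.3212) = 5.79×10^-3 A.

5.79×10^-3 A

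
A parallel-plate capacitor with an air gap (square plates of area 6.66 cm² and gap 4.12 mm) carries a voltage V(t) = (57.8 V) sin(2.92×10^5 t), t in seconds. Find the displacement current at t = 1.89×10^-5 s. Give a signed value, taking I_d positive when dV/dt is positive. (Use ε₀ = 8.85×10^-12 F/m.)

dE/dt = (V₀ω/d)·cos(ωt) with ωt = 5.5188 rad: (57.8)(2.92×10^5)(0.7218)/(4.12×10^-3) = 2.957×10^9 V/(m·s).
I_d = ε₀ A dE/dt = (8.85×10^-12)(6.66×10^-4)(2.957×10^9) = 1.74×10^-5 A.

1.74×10^-5 A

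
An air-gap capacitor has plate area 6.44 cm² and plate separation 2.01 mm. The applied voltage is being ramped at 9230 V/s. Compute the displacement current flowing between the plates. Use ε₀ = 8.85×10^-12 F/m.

2.62×10^-8 A

The field between the plates is E = V/d, so dE/dt = (9230)/(2.01×10^-3 m) = 4.592×10^6 V/(m·s).
I_d = ε₀ A (dE/dt) = (8.85×10^-12)(6.44×10^-4)(4.592×10^6) = 2.62×10^-8 A.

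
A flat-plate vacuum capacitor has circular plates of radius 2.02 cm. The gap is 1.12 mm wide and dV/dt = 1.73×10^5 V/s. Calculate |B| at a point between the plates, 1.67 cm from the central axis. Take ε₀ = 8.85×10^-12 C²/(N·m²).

1.43×10^-11 T

With E = V/d, dE/dt = 1.545×10^8 V/(m·s) and πR² = 1.282×10^-3 m², giving I_d = ε₀ πR² dE/dt = 1.753×10^-6 A.
For r < R the Ampère–Maxwell law gives B(2πr) = μ₀ I_d (r²/R²), so B = μ₀ I_d r/(2πR²) = (4π×10^-7)(1.753×10^-6)(0.0167)/(2π·0.0202²) = 1.43×10^-11 T.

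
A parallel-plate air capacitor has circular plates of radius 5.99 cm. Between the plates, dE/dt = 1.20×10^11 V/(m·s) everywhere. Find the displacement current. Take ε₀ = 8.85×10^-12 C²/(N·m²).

With a uniform field, Φ_E = EA, so I_d = ε₀ A dE/dt = 0.0120 A.

0.0120 A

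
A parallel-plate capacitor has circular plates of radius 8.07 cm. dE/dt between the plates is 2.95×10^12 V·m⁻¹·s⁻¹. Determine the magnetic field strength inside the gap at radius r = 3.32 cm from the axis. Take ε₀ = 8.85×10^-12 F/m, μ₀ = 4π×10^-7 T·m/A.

Through the whole plate area (πR² = 0.02046 m²), I_d = ε₀ πR² dE/dt = 0.5342 A.
For r < R the Ampère–Maxwell law gives B(2πr) = μ₀ I_d (r²/R²), so B = μ₀ I_d r/(2πR²) = (4π×10^-7)(0.5342)(0.0332)/(2π·0.0807²) = 5.45×10^-7 T.

5.45×10^-7 T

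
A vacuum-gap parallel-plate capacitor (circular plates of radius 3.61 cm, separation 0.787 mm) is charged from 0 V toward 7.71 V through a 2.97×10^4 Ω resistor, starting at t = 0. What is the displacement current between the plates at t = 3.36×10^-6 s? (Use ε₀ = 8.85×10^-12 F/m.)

C = ε₀A/d = (8.85×10^-12)(4.094×10^-3)/(7.87×10^-4) = 4.604×10^-11 F, so τ = RC = 1.367×10^-6 s.
The conduction current is I(t) = (V₀/R) e^(−t/τ), and the displacement current between the plates equals it.
t/τ = 2.458; I_d = (7.71/2.97×10^4) · e^(−2.458) = (2.596×10^-4)(0.08561) = 2.22×10^-5 A.

2.22×10^-5 A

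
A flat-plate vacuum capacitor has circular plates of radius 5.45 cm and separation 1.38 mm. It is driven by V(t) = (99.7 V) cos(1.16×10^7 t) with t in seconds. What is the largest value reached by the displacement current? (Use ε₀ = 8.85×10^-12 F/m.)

C = ε₀A/d = (8.85×10^-12)(9.331×10^-3)/(1.38×10^-3) = 5.984×10^-11 F; ω = 1.16×10^7 rad/s.
I_d = C dV/dt, so |I_d|_max = C V₀ ω = (5.984×10^-11)(99.7)(1.16×10^7) = 0.0692 A.

0.0692 A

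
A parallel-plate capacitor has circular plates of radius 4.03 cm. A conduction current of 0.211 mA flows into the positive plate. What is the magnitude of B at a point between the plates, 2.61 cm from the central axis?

By continuity the displacement current in the gap matches the conduction current: I_d = 2.11×10^-4 A.
∮B·dl = μ₀ I_d,enc with I_d,enc = I_d r²/R² = 8.850×10^-5 A; so B = μ₀ I_d,enc/(2πr) = 6.78×10^-10 T.

6.78×10^-10 T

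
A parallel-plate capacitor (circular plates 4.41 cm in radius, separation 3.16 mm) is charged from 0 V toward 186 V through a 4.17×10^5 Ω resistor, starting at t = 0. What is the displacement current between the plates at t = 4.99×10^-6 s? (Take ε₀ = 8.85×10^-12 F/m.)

2.22×10^-4 A

C = ε₀A/d = (8.85×10^-12)(6.110×10^-3)/(3.16×10^-3) = 1.711×10^-11 F, so τ = RC = 7.135×10^-6 s.
The conduction current is I(t) = (V₀/R) e^(−t/τ), and the displacement current between the plates equals it.
t/τ = 0.6994; I_d = (186/4.17×10^5) · e^(−0.6994) = (4.460×10^-4)(0.4969) = 2.22×10^-4 A.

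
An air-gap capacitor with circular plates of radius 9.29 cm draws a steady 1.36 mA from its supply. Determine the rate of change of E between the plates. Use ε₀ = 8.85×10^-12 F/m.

Charge continuity gives I_d = I = 1.36×10^-3 A between the plates.
Since I_d = ε₀ A dE/dt, dE/dt = I_d/(ε₀A) = (1.36×10^-3)/((8.85×10^-12)(0.02711)) = 5.67×10^9 V/(m·s).

5.67×10^9 V/(m·s)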